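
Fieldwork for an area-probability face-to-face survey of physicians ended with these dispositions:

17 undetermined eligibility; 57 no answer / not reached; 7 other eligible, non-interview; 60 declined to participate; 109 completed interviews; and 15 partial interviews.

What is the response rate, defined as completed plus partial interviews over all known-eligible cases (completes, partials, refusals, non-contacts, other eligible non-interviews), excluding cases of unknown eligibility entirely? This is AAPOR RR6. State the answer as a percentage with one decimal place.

Top = 109 + 15 = 124
Denominator = 109 + 15 + 60 + 57 + 7 = 248
RR6 = 124 / 248 = 0.5000

50.0%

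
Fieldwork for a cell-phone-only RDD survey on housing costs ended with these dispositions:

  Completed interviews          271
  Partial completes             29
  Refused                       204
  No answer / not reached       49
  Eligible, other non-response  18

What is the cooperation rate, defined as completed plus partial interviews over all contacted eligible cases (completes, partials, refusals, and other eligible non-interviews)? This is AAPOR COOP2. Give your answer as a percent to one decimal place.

Numerator = 271 + 29 = 300
Denominator = 271 + 29 + 204 + 18 = 522
COOP2 = 300 / 522 = 0.5747

57.5%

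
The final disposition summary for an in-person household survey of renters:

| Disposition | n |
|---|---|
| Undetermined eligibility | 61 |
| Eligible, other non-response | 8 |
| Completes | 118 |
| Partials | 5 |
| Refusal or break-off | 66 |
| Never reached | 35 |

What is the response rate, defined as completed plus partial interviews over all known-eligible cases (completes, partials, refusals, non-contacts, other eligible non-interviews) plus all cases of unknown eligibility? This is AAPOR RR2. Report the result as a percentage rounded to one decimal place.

Top → 118 + 5 = 123
Denom → 118 + 5 + 66 + 35 + 8 + 61 = 293
RR2 = 123 / 293 = 0.4198

42.0%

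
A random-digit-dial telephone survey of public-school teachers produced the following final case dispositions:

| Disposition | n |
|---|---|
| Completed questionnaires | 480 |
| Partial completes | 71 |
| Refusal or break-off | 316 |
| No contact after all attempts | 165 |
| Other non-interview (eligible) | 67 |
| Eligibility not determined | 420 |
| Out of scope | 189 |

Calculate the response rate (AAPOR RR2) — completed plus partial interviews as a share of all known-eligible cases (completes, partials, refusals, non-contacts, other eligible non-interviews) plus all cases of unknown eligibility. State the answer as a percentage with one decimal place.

36.3%

Num: 480 + 71 = 551
Denominator: 480 + 71 + 316 + 165 + 67 + 420 = 1519
RR2 = 551 / 1519 = 0.3627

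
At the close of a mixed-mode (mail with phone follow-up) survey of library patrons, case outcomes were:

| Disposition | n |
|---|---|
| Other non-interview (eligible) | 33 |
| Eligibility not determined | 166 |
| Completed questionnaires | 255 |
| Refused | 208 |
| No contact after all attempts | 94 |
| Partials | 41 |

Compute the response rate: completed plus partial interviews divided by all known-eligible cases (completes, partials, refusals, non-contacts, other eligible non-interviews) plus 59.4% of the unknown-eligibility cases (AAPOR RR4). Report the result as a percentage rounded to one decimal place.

Num: 255 + 41 = 296
Known eligible: 255 + 41 + 208 + 94 + 33 = 631
e × U: 0.5940 × 166 = 98.60
Denom: 631 + 98.60 = 729.60
RR4 = 296 / 729.60 = 0.4057

40.6%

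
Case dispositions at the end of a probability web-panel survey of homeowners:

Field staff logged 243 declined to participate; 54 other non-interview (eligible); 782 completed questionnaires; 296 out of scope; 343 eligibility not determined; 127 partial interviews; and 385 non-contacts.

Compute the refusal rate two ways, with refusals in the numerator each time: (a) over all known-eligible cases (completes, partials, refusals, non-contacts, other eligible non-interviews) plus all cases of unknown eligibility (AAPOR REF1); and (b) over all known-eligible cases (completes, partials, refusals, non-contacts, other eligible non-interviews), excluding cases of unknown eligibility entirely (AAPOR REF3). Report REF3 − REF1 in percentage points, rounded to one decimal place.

Num: 243
Denominator: 782 + 127 + 243 + 385 + 54 + 343 = 1934
REF1 = 243 / 1934 = 0.1256
Denominator: 782 + 127 + 243 + 385 + 54 = 1591
REF3 = 243 / 1591 = 0.1527
Difference = 15.27 − 12.56 = 2.71 percentage points

2.7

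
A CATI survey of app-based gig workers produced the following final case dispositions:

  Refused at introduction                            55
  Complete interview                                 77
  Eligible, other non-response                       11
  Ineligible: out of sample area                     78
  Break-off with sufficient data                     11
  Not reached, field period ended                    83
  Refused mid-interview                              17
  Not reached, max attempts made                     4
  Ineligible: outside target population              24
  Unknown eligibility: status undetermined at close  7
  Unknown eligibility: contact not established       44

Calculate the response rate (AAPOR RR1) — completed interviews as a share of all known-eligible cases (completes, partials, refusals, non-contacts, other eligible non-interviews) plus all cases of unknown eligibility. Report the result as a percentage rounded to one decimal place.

Refusal or break-off = 55 + 17 = 72
Non-contacts = 83 + 4 = 87
Unknown if eligible = 44 + 7 = 51
Screened out, ineligible = 24 + 78 = 102
Numerator → 77
Base → 77 + 11 + 72 + 87 + 11 + 51 = 309
RR1 = 77 / 309 = 0.2492

24.9%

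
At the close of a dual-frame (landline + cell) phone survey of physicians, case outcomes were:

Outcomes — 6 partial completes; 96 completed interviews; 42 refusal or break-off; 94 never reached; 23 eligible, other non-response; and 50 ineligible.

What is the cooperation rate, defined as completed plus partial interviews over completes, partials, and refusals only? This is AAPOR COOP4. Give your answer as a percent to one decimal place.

70.8%

Num → 96 + 6 = 102
Denom → 96 + 6 + 42 = 144
COOP4 = 102 / 144 = 0.7083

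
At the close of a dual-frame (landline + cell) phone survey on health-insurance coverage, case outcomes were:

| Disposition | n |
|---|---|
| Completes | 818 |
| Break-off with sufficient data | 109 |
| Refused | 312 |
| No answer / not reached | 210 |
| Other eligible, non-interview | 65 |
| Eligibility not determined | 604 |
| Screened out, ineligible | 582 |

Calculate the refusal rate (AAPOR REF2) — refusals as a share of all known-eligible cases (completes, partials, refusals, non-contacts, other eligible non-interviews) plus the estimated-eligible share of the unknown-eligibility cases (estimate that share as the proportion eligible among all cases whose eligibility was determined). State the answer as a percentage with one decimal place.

Top: 312
Known eligible: 818 + 109 + 312 + 210 + 65 = 1514
e = 1514 / (1514 + 582) = 1514 / 2096 = 0.7223
e × U: 0.7223 × 604 = 436.27
Denominator: 1514 + 436.27 = 1950.27
REF2 = 312 / 1950.27 = 0.1600

16.0%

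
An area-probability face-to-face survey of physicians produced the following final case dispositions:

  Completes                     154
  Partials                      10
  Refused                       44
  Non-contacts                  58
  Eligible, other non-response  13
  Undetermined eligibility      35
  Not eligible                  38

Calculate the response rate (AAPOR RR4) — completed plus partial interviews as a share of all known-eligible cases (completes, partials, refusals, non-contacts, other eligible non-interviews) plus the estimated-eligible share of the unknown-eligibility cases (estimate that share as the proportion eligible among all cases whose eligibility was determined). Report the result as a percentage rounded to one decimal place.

52.9%

Top: 154 + 10 = 164
Determined eligible: 154 + 10 + 44 + 58 + 13 = 279
e = 279 / (279 + 38) = 279 / 317 = 0.8801
Eligible share of unknowns: 0.8801 × 35 = 30.80
Denom: 279 + 30.80 = 309.80
RR4 = 164 / 309.80 = 0.5294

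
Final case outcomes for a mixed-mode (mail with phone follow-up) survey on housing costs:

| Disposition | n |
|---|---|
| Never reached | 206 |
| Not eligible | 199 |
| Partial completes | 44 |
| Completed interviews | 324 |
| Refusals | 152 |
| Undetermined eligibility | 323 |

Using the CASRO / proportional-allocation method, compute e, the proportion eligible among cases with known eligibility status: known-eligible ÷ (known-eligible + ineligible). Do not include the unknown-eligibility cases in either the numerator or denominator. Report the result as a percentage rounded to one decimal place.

Eligible (known): 324 + 44 + 152 + 206 = 726
e = 726 / (726 + 199) = 726 / 925 = 0.7849

78.5%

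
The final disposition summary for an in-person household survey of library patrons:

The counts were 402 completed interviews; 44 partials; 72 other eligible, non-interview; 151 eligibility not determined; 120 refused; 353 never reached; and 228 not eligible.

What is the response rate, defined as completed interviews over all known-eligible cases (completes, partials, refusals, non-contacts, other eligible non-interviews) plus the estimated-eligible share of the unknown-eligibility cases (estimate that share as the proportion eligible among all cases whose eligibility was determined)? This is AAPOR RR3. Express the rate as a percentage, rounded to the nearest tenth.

Numerator = 402
Known eligible = 402 + 44 + 120 + 353 + 72 = 991
e = 991 / (991 + 228) = 991 / 1219 = 0.8130
e × U = 0.8130 × 151 = 122.76
Denominator = 991 + 122.76 = 1113.76
RR3 = 402 / 1113.76 = 0.3609

36.1%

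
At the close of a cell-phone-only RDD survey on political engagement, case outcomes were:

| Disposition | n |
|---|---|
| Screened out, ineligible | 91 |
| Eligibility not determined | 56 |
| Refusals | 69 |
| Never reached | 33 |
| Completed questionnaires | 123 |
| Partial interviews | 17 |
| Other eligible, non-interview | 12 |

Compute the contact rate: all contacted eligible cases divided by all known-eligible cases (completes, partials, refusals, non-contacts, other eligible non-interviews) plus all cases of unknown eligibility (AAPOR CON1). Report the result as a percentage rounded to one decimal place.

Numerator = 123 + 17 + 69 + 12 = 221
Denom = 123 + 17 + 69 + 33 + 12 + 56 = 310
CON1 = 221 / 310 = 0.7129

71.3%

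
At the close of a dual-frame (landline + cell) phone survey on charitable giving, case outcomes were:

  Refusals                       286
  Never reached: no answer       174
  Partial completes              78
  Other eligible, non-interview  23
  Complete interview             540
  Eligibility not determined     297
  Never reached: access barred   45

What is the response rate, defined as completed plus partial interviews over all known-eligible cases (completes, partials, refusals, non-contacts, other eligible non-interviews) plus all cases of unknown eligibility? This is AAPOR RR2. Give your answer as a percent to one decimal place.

Never reached = 174 + 45 = 219
Top: 540 + 78 = 618
Base: 540 + 78 + 286 + 219 + 23 + 297 = 1443
RR2 = 618 / 1443 = 0.4283

42.8%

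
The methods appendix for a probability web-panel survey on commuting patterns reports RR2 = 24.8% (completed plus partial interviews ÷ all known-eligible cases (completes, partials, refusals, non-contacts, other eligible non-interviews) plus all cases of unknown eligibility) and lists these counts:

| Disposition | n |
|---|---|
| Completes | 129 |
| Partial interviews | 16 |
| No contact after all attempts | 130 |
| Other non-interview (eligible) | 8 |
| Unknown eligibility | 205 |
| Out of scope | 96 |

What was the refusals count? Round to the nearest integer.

Top = 129 + 16 = 145
RR2 = 145 / D = 0.248
D = 145 / 0.248 = 584.7
Remaining denominator categories sum to 488
refusals = 584.7 − 488 ≈ 97

97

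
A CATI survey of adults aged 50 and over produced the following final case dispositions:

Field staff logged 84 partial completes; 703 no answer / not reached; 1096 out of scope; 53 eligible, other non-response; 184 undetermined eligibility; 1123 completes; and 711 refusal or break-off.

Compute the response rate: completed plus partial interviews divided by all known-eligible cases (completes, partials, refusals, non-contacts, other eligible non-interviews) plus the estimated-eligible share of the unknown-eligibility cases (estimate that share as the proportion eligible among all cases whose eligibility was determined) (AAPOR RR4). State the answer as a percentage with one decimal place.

43.0%

Numerator = 1123 + 84 = 1207
Known eligible = 1123 + 84 + 711 + 703 + 53 = 2674
e = 2674 / (2674 + 1096) = 2674 / 3770 = 0.7093
Estimated eligible among unknowns = 0.7093 × 184 = 130.51
Denom = 2674 + 130.51 = 2804.51
RR4 = 1207 / 2804.51 = 0.4304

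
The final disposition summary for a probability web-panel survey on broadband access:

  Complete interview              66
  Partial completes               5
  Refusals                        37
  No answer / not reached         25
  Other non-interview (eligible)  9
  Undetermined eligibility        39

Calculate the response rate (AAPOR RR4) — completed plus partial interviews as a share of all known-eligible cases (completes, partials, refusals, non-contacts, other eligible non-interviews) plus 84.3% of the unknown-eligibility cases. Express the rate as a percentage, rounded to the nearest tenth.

Numerator → 66 + 5 = 71
Eligible (known) → 66 + 5 + 37 + 25 + 9 = 142
e × U → 0.8430 × 39 = 32.88
Base → 142 + 32.88 = 174.88
RR4 = 71 / 174.88 = 0.4060

40.6%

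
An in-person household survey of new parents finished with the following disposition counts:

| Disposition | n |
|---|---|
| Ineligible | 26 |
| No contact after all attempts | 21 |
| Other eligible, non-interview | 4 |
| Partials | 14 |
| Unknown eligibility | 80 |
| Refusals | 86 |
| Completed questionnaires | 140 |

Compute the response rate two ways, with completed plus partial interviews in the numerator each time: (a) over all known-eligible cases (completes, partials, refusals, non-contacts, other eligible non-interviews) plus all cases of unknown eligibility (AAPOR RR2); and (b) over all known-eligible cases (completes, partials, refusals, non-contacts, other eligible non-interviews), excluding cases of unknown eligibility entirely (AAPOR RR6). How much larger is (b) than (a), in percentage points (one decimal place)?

Top = 140 + 14 = 154
Denominator = 140 + 14 + 86 + 21 + 4 + 80 = 345
RR2 = 154 / 345 = 0.4464
Denominator = 140 + 14 + 86 + 21 + 4 = 265
RR6 = 154 / 265 = 0.5811
Difference = 58.11 − 44.64 = 13.47 percentage points

13.5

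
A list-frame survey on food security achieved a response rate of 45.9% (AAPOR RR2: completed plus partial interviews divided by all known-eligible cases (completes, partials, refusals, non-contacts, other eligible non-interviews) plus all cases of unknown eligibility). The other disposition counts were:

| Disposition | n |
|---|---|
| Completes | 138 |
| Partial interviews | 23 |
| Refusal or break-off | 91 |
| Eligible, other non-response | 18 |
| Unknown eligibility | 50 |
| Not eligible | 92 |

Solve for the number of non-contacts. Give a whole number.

Num = 138 + 23 = 161
RR2 = 161 / D = 0.459
D = 161 / 0.459 = 350.8
Other denominator terms total 320
non-contacts = 350.8 − 320 ≈ 31

31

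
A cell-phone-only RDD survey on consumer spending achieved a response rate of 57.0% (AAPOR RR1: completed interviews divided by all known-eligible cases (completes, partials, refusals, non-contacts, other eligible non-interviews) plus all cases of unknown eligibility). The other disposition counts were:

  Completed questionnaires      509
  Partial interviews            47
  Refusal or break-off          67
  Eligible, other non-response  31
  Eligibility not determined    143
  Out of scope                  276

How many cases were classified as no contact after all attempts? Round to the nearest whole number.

96

RR1 = 509 / D = 0.570
D = 509 / 0.570 = 893.0
Other denominator terms total 797
no contact after all attempts = 893.0 − 797 ≈ 96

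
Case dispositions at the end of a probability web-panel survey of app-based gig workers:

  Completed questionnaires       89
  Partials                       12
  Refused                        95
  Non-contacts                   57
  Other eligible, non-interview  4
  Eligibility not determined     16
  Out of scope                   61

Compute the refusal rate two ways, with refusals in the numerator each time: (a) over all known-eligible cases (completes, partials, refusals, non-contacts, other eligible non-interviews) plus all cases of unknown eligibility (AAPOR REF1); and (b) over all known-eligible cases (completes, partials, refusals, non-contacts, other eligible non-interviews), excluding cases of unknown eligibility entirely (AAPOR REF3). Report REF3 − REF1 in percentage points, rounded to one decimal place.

2.2

Top: 95
Base: 89 + 12 + 95 + 57 + 4 + 16 = 273
REF1 = 95 / 273 = 0.3480
Base: 89 + 12 + 95 + 57 + 4 = 257
REF3 = 95 / 257 = 0.3696
Difference = 36.96 − 34.80 = 2.16 percentage points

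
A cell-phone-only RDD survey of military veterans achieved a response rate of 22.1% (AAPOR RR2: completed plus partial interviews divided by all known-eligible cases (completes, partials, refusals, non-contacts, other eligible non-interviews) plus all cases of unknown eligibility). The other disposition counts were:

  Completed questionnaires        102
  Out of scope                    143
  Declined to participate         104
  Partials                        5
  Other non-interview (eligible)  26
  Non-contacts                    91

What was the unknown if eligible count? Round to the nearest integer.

156

Numerator: 102 + 5 = 107
RR2 = 107 / D = 0.221
D = 107 / 0.221 = 484.2
Rest of base = 328
unknown if eligible = 484.2 − 328 ≈ 156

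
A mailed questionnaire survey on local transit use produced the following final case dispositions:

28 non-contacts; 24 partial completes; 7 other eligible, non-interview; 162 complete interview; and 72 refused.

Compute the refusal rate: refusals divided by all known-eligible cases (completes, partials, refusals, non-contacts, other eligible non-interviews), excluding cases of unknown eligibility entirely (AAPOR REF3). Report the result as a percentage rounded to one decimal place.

Num: 72
Denom: 162 + 24 + 72 + 28 + 7 = 293
REF3 = 72 / 293 = 0.2457

24.6%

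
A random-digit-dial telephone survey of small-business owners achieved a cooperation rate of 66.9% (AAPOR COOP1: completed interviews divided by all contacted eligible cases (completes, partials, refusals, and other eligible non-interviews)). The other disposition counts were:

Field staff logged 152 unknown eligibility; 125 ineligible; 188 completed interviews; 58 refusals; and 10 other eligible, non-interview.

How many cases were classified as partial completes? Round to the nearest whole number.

COOP1 = 188 / D = 0.669
D = 188 / 0.669 = 281.0
Remaining denominator categories sum to 256
partial completes = 281.0 − 256 ≈ 25

25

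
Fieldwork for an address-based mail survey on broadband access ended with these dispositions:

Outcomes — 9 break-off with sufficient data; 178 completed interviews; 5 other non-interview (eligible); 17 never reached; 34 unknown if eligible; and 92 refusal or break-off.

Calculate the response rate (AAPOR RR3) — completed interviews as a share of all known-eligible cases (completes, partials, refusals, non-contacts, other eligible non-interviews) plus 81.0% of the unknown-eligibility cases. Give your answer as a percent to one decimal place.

54.2%

Num: 178
Known eligible: 178 + 9 + 92 + 17 + 5 = 301
Eligible share of unknowns: 0.8100 × 34 = 27.54
Base: 301 + 27.54 = 328.54
RR3 = 178 / 328.54 = 0.5418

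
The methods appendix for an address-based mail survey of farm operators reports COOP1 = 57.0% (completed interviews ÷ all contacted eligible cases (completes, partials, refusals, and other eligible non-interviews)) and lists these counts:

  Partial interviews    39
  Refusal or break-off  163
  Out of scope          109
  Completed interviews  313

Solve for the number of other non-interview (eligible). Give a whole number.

COOP1 = 313 / D = 0.570
D = 313 / 0.570 = 549.1
Remaining denominator categories sum to 515
other non-interview (eligible) = 549.1 − 515 ≈ 34

34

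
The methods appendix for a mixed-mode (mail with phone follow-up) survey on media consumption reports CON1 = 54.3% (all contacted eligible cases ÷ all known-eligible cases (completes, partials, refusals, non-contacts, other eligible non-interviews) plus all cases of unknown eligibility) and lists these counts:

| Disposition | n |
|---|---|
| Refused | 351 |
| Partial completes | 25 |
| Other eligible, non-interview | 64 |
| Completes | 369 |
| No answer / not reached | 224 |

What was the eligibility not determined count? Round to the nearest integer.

Top = 369 + 25 + 351 + 64 = 809
CON1 = 809 / D = 0.543
D = 809 / 0.543 = 1489.9
Rest of base = 1033
eligibility not determined = 1489.9 − 1033 ≈ 457

457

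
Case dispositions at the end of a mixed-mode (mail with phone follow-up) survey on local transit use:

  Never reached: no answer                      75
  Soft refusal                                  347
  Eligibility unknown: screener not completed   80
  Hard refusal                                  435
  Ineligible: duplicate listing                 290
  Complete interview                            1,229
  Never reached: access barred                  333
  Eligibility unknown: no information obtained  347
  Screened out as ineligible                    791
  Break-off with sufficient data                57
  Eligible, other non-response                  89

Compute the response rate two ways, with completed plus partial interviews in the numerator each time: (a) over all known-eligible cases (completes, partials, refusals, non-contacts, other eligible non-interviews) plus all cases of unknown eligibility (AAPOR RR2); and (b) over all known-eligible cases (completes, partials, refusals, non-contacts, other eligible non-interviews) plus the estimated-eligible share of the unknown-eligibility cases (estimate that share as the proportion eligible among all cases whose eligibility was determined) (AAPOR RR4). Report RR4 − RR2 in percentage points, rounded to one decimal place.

1.9

Refusals = 435 + 347 = 782
Never reached = 75 + 333 = 408
Unknown eligibility = 80 + 347 = 427
Ineligible = 791 + 290 = 1081
Numerator: 1229 + 57 = 1286
Denom: 1229 + 57 + 782 + 408 + 89 + 427 = 2992
RR2 = 1286 / 2992 = 0.4298
Determined eligible: 1229 + 57 + 782 + 408 + 89 = 2565
e = 2565 / (2565 + 1081) = 2565 / 3646 = 0.7035
e × U: 0.7035 × 427 = 300.39
Denom: 2565 + 300.39 = 2865.39
RR4 = 1286 / 2865.39 = 0.4488
Difference = 44.88 − 42.98 = 1.90 percentage points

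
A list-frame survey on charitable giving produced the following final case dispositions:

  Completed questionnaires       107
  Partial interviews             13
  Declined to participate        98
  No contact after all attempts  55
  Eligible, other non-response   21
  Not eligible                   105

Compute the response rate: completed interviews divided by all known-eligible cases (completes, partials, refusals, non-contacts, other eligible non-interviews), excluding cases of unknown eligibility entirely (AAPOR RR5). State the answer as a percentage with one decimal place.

Numerator = 107
Base = 107 + 13 + 98 + 55 + 21 = 294
RR5 = 107 / 294 = 0.3639

36.4%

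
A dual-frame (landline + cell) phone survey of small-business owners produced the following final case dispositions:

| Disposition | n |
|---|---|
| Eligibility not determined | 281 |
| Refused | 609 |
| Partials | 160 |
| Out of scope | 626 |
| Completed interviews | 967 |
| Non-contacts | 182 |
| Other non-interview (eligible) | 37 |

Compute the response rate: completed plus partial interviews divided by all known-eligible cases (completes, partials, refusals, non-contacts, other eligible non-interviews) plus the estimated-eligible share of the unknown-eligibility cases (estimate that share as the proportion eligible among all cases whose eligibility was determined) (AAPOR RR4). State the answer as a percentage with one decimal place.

52.0%

Top → 967 + 160 = 1127
Determined eligible → 967 + 160 + 609 + 182 + 37 = 1955
e = 1955 / (1955 + 626) = 1955 / 2581 = 0.7575
Eligible share of unknowns → 0.7575 × 281 = 212.86
Denominator → 1955 + 212.86 = 2167.86
RR4 = 1127 / 2167.86 = 0.5199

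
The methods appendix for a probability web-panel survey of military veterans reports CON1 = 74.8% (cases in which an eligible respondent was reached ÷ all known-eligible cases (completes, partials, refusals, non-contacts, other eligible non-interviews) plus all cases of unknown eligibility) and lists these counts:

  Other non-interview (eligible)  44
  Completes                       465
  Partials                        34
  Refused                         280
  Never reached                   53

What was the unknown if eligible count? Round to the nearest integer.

Numerator: 465 + 34 + 280 + 44 = 823
CON1 = 823 / D = 0.748
D = 823 / 0.748 = 1100.3
Other denominator terms total 876
unknown if eligible = 1100.3 − 876 ≈ 224

224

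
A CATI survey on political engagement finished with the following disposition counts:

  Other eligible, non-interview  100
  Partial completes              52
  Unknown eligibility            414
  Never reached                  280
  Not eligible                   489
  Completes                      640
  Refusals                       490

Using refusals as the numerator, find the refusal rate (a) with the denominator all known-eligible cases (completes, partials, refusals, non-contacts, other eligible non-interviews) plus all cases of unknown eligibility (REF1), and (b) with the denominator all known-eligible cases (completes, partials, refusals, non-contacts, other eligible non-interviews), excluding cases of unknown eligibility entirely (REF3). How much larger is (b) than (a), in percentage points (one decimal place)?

Top → 490
Base → 640 + 52 + 490 + 280 + 100 + 414 = 1976
REF1 = 490 / 1976 = 0.2480
Base → 640 + 52 + 490 + 280 + 100 = 1562
REF3 = 490 / 1562 = 0.3137
Difference = 31.37 − 24.80 = 6.57 percentage points

6.6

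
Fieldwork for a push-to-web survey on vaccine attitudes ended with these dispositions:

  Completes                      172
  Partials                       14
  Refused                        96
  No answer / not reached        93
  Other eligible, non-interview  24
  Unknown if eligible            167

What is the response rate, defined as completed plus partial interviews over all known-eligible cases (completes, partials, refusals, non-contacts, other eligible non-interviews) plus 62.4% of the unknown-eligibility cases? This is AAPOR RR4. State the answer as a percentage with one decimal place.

37.0%

Num: 172 + 14 = 186
Known eligible: 172 + 14 + 96 + 93 + 24 = 399
e × U: 0.6240 × 167 = 104.21
Base: 399 + 104.21 = 503.21
RR4 = 186 / 503.21 = 0.3696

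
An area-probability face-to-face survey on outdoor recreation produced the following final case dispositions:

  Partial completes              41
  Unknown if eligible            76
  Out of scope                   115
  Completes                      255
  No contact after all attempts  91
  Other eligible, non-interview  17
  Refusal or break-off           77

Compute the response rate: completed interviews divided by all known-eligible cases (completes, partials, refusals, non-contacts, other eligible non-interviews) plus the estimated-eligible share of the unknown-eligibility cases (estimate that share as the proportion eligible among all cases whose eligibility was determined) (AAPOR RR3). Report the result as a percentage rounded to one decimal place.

47.0%

Num = 255
Known eligible = 255 + 41 + 77 + 91 + 17 = 481
e = 481 / (481 + 115) = 481 / 596 = 0.8070
Estimated eligible among unknowns = 0.8070 × 76 = 61.33
Denominator = 481 + 61.33 = 542.33
RR3 = 255 / 542.33 = 0.4702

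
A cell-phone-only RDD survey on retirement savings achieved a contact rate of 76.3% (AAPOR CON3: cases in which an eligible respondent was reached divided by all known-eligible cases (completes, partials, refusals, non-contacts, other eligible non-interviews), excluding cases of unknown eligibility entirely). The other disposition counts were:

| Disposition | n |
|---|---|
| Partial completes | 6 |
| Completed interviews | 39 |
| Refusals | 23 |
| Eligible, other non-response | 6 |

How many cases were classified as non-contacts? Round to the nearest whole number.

Num: 39 + 6 + 23 + 6 = 74
CON3 = 74 / D = 0.763
D = 74 / 0.763 = 97.0
Rest of base = 74
non-contacts = 97.0 − 74 ≈ 23

23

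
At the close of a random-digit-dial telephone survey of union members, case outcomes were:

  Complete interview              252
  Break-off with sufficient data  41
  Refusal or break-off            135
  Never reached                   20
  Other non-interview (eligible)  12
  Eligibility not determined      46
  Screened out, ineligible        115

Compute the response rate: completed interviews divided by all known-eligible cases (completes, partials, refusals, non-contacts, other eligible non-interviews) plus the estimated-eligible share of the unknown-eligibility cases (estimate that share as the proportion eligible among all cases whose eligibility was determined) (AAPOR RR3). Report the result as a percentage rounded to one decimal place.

Top → 252
Determined eligible → 252 + 41 + 135 + 20 + 12 = 460
e = 460 / (460 + 115) = 460 / 575 = 0.8000
Estimated eligible among unknowns → 0.8000 × 46 = 36.80
Denominator → 460 + 36.80 = 496.80
RR3 = 252 / 496.80 = 0.5072

50.7%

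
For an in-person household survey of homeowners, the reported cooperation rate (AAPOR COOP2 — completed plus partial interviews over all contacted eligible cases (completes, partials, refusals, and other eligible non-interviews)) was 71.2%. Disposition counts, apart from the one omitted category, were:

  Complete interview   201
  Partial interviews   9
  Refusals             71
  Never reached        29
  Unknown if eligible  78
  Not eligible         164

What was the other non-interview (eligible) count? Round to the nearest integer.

Top → 201 + 9 = 210
COOP2 = 210 / D = 0.712
D = 210 / 0.712 = 294.9
Remaining denominator categories sum to 281
other non-interview (eligible) = 294.9 − 281 ≈ 14

14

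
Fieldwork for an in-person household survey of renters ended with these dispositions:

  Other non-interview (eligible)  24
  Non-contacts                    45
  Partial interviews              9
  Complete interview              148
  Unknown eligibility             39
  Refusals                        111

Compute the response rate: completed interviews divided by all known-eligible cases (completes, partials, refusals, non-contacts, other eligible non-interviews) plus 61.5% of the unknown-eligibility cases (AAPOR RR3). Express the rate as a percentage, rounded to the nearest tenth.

Num → 148
Eligible (known) → 148 + 9 + 111 + 45 + 24 = 337
Estimated eligible among unknowns → 0.6150 × 39 = 23.98
Denom → 337 + 23.98 = 360.98
RR3 = 148 / 360.98 = 0.4100

41.0%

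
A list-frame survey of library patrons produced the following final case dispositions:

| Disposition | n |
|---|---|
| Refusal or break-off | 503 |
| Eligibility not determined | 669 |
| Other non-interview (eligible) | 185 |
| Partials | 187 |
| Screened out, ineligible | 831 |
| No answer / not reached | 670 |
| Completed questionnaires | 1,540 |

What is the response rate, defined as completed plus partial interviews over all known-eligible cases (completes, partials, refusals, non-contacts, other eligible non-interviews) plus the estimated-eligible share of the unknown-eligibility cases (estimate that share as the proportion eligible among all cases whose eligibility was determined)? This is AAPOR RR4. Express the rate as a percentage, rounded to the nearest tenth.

47.8%

Top: 1540 + 187 = 1727
Known eligible: 1540 + 187 + 503 + 670 + 185 = 3085
e = 3085 / (3085 + 831) = 3085 / 3916 = 0.7878
Eligible share of unknowns: 0.7878 × 669 = 527.04
Denominator: 3085 + 527.04 = 3612.04
RR4 = 1727 / 3612.04 = 0.4781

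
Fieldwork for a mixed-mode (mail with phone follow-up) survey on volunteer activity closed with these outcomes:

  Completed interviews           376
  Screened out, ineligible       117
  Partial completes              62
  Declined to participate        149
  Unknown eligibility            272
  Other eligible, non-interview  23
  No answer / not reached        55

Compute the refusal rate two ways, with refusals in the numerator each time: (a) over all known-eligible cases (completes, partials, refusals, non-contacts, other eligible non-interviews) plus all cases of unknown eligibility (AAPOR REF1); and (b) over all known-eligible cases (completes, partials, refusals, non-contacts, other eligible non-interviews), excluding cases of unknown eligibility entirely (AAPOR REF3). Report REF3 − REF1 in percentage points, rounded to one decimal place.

Numerator: 149
Denom: 376 + 62 + 149 + 55 + 23 + 272 = 937
REF1 = 149 / 937 = 0.1590
Denom: 376 + 62 + 149 + 55 + 23 = 665
REF3 = 149 / 665 = 0.2241
Difference = 22.41 − 15.90 = 6.51 percentage points

6.5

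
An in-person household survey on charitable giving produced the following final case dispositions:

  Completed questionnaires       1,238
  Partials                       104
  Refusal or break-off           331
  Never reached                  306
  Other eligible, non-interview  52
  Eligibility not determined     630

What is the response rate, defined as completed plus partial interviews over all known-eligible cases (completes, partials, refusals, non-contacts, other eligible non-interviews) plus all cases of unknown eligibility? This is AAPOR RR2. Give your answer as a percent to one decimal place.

Num: 1238 + 104 = 1342
Denom: 1238 + 104 + 331 + 306 + 52 + 630 = 2661
RR2 = 1342 / 2661 = 0.5043

50.4%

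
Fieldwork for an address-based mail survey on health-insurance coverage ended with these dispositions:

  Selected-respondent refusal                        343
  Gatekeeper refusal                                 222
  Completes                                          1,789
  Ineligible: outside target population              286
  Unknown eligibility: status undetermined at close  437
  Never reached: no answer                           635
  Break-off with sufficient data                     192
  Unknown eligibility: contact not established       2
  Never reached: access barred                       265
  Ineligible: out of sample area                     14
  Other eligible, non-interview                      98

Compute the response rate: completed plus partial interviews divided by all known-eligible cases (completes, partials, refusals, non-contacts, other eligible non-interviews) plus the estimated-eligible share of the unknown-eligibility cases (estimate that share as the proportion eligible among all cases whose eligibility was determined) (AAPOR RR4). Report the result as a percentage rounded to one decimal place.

50.2%

Refusals = 222 + 343 = 565
Never reached = 635 + 265 = 900
Unknown eligibility = 2 + 437 = 439
Screened out, ineligible = 286 + 14 = 300
Numerator: 1789 + 192 = 1981
Determined eligible: 1789 + 192 + 565 + 900 + 98 = 3544
e = 3544 / (3544 + 300) = 3544 / 3844 = 0.9220
Estimated eligible among unknowns: 0.9220 × 439 = 404.76
Denominator: 3544 + 404.76 = 3948.76
RR4 = 1981 / 3948.76 = 0.5017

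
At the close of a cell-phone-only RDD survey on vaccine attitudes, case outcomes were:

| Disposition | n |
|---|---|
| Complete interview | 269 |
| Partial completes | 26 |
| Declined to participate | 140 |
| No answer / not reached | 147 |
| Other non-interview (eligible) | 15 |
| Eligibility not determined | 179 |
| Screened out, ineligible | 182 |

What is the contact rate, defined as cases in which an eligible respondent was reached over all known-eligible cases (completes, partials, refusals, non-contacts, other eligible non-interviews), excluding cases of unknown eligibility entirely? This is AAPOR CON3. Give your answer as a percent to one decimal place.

75.4%

Top: 269 + 26 + 140 + 15 = 450
Base: 269 + 26 + 140 + 147 + 15 = 597
CON3 = 450 / 597 = 0.7538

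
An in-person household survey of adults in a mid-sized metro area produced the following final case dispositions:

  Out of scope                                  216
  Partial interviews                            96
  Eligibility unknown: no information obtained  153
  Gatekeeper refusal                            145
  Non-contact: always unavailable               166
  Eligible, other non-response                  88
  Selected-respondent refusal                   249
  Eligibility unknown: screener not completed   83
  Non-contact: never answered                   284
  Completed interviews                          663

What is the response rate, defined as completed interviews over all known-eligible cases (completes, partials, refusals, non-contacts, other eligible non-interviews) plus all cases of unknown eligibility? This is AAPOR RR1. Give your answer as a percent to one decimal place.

34.4%

Refusal or break-off = 145 + 249 = 394
No contact after all attempts = 284 + 166 = 450
Undetermined eligibility = 83 + 153 = 236
Numerator: 663
Base: 663 + 96 + 394 + 450 + 88 + 236 = 1927
RR1 = 663 / 1927 = 0.3441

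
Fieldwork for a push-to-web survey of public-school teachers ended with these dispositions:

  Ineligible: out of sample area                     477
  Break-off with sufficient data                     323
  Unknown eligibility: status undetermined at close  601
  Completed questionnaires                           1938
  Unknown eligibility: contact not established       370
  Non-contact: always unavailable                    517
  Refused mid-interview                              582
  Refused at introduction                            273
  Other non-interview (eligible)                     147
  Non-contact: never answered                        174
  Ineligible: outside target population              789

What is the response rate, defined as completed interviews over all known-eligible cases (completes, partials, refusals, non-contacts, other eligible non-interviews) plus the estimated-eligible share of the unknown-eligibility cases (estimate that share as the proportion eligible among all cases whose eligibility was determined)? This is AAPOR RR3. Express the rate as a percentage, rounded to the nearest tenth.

Refusal or break-off = 273 + 582 = 855
No contact after all attempts = 174 + 517 = 691
Eligibility not determined = 370 + 601 = 971
Out of scope = 789 + 477 = 1266
Top: 1938
Known eligible: 1938 + 323 + 855 + 691 + 147 = 3954
e = 3954 / (3954 + 1266) = 3954 / 5220 = 0.7575
e × U: 0.7575 × 971 = 735.53
Base: 3954 + 735.53 = 4689.53
RR3 = 1938 / 4689.53 = 0.4133

41.3%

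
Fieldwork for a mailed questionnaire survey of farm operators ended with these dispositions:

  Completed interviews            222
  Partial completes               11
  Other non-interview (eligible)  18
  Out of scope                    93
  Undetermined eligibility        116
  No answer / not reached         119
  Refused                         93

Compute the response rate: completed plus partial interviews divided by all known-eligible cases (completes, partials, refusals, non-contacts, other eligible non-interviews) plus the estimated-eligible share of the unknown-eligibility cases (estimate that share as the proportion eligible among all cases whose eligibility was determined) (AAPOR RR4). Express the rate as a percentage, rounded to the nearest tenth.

41.6%

Top → 222 + 11 = 233
Eligible (known) → 222 + 11 + 93 + 119 + 18 = 463
e = 463 / (463 + 93) = 463 / 556 = 0.8327
Eligible share of unknowns → 0.8327 × 116 = 96.59
Base → 463 + 96.59 = 559.59
RR4 = 233 / 559.59 = 0.4164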